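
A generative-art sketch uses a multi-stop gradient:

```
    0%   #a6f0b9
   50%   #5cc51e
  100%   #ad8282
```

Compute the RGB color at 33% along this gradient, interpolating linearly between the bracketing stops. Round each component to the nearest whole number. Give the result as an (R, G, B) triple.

33% lies between the 0% and 50% stops, so the local fraction is t = (33 − 0)/(50 − 0) = 33/50 ≈ 0.66.
#a6f0b9 → (166, 240, 185); #5cc51e → (92, 197, 30).
R = 166 + 0.66 × (92 − 166) = 117.16 → 117
G = 240 + 0.66 × (197 − 240) = 211.62 → 212
B = 185 + 0.66 × (30 − 185) = 82.7 → 83

(117, 212, 83)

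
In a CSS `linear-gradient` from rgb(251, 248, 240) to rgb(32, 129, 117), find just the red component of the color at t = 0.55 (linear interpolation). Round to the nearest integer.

131

R = 251 + 0.55 × (32 − 251) = 130.55 → 131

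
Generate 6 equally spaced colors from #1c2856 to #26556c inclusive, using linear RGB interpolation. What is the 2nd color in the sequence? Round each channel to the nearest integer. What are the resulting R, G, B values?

(30, 49, 90)

With 6 swatches and endpoints inclusive, swatch 2 sits at t = (2 − 1)/(6 − 1) = 1/5 ≈ 0.2.
#1c2856 → (28, 40, 86); #26556c → (38, 85, 108).
R = 28 + 0.2 × (38 − 28) = 30 → 30
G = 40 + 0.2 × (85 − 40) = 49 → 49
B = 86 + 0.2 × (108 − 86) = 90.4 → 90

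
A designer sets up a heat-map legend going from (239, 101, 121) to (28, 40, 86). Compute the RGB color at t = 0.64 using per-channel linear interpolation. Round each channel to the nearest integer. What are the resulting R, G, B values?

R = 239 + 0.64 × (28 − 239) = 239 + 0.64 × -211 = 103.96 → 104
G = 101 + 0.64 × (40 − 101) = 101 + 0.64 × -61 = 61.96 → 62
B = 121 + 0.64 × (86 − 121) = 121 + 0.64 × -35 = 98.6 → 99

(104, 62, 99)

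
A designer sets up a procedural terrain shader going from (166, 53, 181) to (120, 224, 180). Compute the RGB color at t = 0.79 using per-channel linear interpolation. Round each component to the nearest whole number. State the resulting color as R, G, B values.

R = 166 + 0.79 × (120 − 166) = 166 + 0.79 × -46 = 129.66 → 130
G = 53 + 0.79 × (224 − 53) = 53 + 0.79 × 171 = 188.09 → 188
B = 181 + 0.79 × (180 − 181) = 181 + 0.79 × -1 = 180.21 → 180

(130, 188, 180)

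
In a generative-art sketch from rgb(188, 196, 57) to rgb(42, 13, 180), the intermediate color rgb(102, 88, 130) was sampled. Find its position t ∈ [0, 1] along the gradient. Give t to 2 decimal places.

Invert the lerp on the G channel (largest span, 183): t = (88 − 196) / (13 − 196) = -108/-183 = 0.59016.
Check on R: (102 − 188)/(42 − 188) = 0.589 ✓

0.59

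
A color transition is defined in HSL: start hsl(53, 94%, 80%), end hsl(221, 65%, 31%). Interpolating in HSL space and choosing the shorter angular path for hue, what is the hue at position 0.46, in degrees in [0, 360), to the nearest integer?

130

Hue arc: Δh = 221 − 53 = 168° (|Δh| ≤ 180, already the shorter path).
H = 53 + 0.46 × (168) = 130.28 → 130°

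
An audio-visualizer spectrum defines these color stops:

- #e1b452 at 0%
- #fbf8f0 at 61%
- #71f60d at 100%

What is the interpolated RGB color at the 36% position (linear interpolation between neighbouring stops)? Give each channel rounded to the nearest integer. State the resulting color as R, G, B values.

36% lies between the 0% and 61% stops, so the local fraction is t = (36 − 0)/(61 − 0) = 36/61 ≈ 0.5902.
#e1b452 → (225, 180, 82); #fbf8f0 → (251, 248, 240).
R = 225 + 0.5902 × (251 − 225) = 240.345 → 240
G = 180 + 0.5902 × (248 − 180) = 220.134 → 220
B = 82 + 0.5902 × (240 − 82) = 175.252 → 175

(240, 220, 175)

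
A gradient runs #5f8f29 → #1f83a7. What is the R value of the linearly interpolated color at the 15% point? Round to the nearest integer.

R₁ = 95 (from #5f8f29), R₂ = 31 (from #1f83a7).
R = 95 + 0.15 × (31 − 95) = 85.4 → 85

85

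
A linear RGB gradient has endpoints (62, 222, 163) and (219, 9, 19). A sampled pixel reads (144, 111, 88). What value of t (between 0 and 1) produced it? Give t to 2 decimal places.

0.52

Invert the lerp on the G channel (largest span, 213): t = (111 − 222) / (9 − 222) = -111/-213 = 0.52113.
Check on R: (144 − 62)/(219 − 62) = 0.5223 ✓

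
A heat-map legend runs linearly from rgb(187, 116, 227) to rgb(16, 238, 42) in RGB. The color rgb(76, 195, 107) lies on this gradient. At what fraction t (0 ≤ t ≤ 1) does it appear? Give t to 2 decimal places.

0.65

Invert the lerp on the B channel (largest span, 185): t = (107 − 227) / (42 − 227) = -120/-185 = 0.64865.
Check on R: (76 − 187)/(16 − 187) = 0.6491 ✓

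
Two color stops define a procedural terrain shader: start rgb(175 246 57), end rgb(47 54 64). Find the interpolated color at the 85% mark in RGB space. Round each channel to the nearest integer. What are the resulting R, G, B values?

85% corresponds to t = 0.85.
R = 175 + 0.85 × (47 − 175) = 175 + 0.85 × -128 = 66.2 → 66
G = 246 + 0.85 × (54 − 246) = 246 + 0.85 × -192 = 82.8 → 83
B = 57 + 0.85 × (64 − 57) = 57 + 0.85 × 7 = 62.95 → 63
So the blended color is (66, 83, 63), about #42533f.

(66, 83, 63)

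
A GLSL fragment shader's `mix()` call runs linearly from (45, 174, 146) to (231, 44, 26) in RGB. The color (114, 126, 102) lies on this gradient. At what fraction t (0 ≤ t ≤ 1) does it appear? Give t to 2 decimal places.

Invert the lerp on the R channel (largest span, 186): t = (114 − 45) / (231 − 45) = 69/186 = 0.37097.
Check on G: (126 − 174)/(44 − 174) = 0.3692 ✓

0.37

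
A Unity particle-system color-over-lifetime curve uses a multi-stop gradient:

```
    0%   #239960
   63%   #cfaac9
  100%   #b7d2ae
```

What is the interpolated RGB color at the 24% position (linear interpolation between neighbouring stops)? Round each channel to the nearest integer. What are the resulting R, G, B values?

24% lies between the 0% and 63% stops, so the local fraction is t = (24 − 0)/(63 − 0) = 24/63 ≈ 0.381.
#239960 → (35, 153, 96); #cfaac9 → (207, 170, 201).
R = 35 + 0.381 × (207 − 35) = 100.532 → 101
G = 153 + 0.381 × (170 − 153) = 159.477 → 159
B = 96 + 0.381 × (201 − 96) = 136.005 → 136

(101, 159, 136)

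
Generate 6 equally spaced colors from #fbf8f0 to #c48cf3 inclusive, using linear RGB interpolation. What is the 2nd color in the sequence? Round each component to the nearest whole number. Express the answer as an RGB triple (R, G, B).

With 6 swatches and endpoints inclusive, swatch 2 sits at t = (2 − 1)/(6 − 1) = 1/5 ≈ 0.2.
#fbf8f0 → (251, 248, 240); #c48cf3 → (196, 140, 243).
R = 251 + 0.2 × (196 − 251) = 240 → 240
G = 248 + 0.2 × (140 − 248) = 226.4 → 226
B = 240 + 0.2 × (243 − 240) = 240.6 → 241

(240, 226, 241)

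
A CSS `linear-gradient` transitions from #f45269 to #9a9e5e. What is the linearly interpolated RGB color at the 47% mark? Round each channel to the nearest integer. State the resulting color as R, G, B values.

#f45269 → (244, 82, 105); #9a9e5e → (154, 158, 94).
47% corresponds to t = 0.47.
R = 244 + 0.47 × (154 − 244) = 244 + 0.47 × -90 = 201.7 → 202
G = 82 + 0.47 × (158 − 82) = 82 + 0.47 × 76 = 117.72 → 118
B = 105 + 0.47 × (94 − 105) = 105 + 0.47 × -11 = 99.83 → 100

(202, 118, 100)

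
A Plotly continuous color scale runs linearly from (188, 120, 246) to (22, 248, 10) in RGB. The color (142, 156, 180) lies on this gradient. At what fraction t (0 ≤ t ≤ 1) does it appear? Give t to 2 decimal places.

0.28

Invert the lerp on the B channel (largest span, 236): t = (180 − 246) / (10 − 246) = -66/-236 = 0.27966.
Check on R: (142 − 188)/(22 − 188) = 0.2771 ✓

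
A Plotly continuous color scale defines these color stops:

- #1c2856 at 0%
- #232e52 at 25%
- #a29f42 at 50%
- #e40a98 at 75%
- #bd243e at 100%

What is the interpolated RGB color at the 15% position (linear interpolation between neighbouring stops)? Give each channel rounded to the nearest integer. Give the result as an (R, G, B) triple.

(32, 44, 84)

15% lies between the 0% and 25% stops, so the local fraction is t = (15 − 0)/(25 − 0) = 15/25 ≈ 0.6.
#1c2856 → (28, 40, 86); #232e52 → (35, 46, 82).
R = 28 + 0.6 × (35 − 28) = 32.2 → 32
G = 40 + 0.6 × (46 − 40) = 43.6 → 44
B = 86 + 0.6 × (82 − 86) = 83.6 → 84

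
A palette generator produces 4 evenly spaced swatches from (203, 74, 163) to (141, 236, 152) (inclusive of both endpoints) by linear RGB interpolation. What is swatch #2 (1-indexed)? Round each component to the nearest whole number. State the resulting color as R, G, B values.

With 4 swatches and endpoints inclusive, swatch 2 sits at t = (2 − 1)/(4 − 1) = 1/3 ≈ 0.3333.
R = 203 + 0.3333 × (141 − 203) = 182.335 → 182
G = 74 + 0.3333 × (236 − 74) = 127.995 → 128
B = 163 + 0.3333 × (152 − 163) = 159.334 → 159

(182, 128, 159)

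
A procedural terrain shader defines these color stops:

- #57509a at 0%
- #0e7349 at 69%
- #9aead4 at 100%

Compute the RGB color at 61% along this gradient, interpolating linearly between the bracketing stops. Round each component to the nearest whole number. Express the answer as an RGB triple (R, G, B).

61% lies between the 0% and 69% stops, so the local fraction is t = (61 − 0)/(69 − 0) = 61/69 ≈ 0.8841.
#57509a → (87, 80, 154); #0e7349 → (14, 115, 73).
R = 87 + 0.8841 × (14 − 87) = 22.461 → 22
G = 80 + 0.8841 × (115 − 80) = 110.944 → 111
B = 154 + 0.8841 × (73 − 154) = 82.388 → 82

(22, 111, 82)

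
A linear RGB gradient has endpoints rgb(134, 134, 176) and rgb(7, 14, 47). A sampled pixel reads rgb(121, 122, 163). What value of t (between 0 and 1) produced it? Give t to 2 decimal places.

0.10

Invert the lerp on the B channel (largest span, 129): t = (163 − 176) / (47 − 176) = -13/-129 = 0.10078.
Check on R: (121 − 134)/(7 − 134) = 0.1024 ✓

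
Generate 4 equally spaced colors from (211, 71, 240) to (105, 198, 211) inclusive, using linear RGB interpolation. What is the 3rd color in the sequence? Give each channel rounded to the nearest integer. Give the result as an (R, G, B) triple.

With 4 swatches and endpoints inclusive, swatch 3 sits at t = (3 − 1)/(4 − 1) = 2/3 ≈ 0.6667.
R = 211 + 0.6667 × (105 − 211) = 140.33 → 140
G = 71 + 0.6667 × (198 − 71) = 155.671 → 156
B = 240 + 0.6667 × (211 − 240) = 220.666 → 221

(140, 156, 221)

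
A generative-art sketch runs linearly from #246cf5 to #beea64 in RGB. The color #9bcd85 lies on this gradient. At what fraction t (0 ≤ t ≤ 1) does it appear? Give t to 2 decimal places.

Invert the lerp on the R channel (largest span, 154): t = (155 − 36) / (190 − 36) = 119/154 = 0.77273.
Check on G: (205 − 108)/(234 − 108) = 0.7698 ✓

0.77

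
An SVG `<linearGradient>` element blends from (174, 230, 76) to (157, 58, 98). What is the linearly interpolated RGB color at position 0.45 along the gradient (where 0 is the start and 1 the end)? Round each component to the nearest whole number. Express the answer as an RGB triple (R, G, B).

R = 174 + 0.45 × (157 − 174) = 174 + 0.45 × -17 = 166.35 → 166
G = 230 + 0.45 × (58 − 230) = 230 + 0.45 × -172 = 152.6 → 153
B = 76 + 0.45 × (98 − 76) = 76 + 0.45 × 22 = 85.9 → 86

(166, 153, 86)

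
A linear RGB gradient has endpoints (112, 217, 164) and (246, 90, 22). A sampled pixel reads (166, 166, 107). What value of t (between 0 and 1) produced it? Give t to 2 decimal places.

0.40

Invert the lerp on the B channel (largest span, 142): t = (107 − 164) / (22 − 164) = -57/-142 = 0.40141.
Check on R: (166 − 112)/(246 − 112) = 0.403 ✓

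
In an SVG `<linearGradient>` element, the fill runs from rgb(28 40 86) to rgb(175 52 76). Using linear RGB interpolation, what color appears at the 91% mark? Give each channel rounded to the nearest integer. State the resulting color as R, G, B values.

(162, 51, 77)

91% corresponds to t = 0.91.
R = 28 + 0.91 × (175 − 28) = 28 + 0.91 × 147 = 161.77 → 162
G = 40 + 0.91 × (52 − 40) = 40 + 0.91 × 12 = 50.92 → 51
B = 86 + 0.91 × (76 − 86) = 86 + 0.91 × -10 = 76.9 → 77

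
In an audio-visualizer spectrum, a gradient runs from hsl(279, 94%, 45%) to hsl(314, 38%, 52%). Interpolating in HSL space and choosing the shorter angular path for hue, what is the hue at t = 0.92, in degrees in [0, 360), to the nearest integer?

311

Hue arc: Δh = 314 − 279 = 35° (|Δh| ≤ 180, already the shorter path).
H = 279 + 0.92 × (35) = 311.2 → 311°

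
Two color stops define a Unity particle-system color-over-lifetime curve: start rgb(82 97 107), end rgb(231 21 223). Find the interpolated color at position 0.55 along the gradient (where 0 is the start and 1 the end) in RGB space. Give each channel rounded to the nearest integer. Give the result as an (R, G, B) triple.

(164, 55, 171)

R = 82 + 0.55 × (231 − 82) = 82 + 0.55 × 149 = 163.95 → 164
G = 97 + 0.55 × (21 − 97) = 97 + 0.55 × -76 = 55.2 → 55
B = 107 + 0.55 × (223 − 107) = 107 + 0.55 × 116 = 170.8 → 171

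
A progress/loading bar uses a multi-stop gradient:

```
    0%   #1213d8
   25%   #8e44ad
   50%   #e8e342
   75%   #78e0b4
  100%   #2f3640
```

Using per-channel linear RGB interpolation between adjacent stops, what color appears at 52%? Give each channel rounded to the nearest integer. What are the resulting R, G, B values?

(223, 227, 75)

52% lies between the 50% and 75% stops, so the local fraction is t = (52 − 50)/(75 − 50) = 2/25 ≈ 0.08.
#e8e342 → (232, 227, 66); #78e0b4 → (120, 224, 180).
R = 232 + 0.08 × (120 − 232) = 223.04 → 223
G = 227 + 0.08 × (224 − 227) = 226.76 → 227
B = 66 + 0.08 × (180 − 66) = 75.12 → 75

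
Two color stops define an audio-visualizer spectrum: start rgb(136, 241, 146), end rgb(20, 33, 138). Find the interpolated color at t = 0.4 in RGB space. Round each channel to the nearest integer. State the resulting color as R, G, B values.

(90, 158, 143)

R = 136 + 0.4 × (20 − 136) = 136 + 0.4 × -116 = 89.6 → 90
G = 241 + 0.4 × (33 − 241) = 241 + 0.4 × -208 = 157.8 → 158
B = 146 + 0.4 × (138 − 146) = 146 + 0.4 × -8 = 142.8 → 143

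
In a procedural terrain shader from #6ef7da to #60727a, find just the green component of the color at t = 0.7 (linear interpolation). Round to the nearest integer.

G₁ = 247 (from #6ef7da), G₂ = 114 (from #60727a).
G = 247 + 0.7 × (114 − 247) = 153.9 → 154

154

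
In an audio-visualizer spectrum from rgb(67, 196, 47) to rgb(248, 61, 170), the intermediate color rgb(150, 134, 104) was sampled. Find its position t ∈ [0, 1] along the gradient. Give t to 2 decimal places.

0.46

Invert the lerp on the R channel (largest span, 181): t = (150 − 67) / (248 − 67) = 83/181 = 0.45856.
Check on G: (134 − 196)/(61 − 196) = 0.4593 ✓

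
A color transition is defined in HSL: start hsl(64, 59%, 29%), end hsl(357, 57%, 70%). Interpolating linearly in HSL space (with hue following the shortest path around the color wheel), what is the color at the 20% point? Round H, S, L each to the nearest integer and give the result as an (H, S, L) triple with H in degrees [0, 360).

Hue: 357 − 64 = 293°, but |293| > 180 so the shorter arc goes the other way: Δh = 293 − 360 = -67°.
H = 64 + 0.2 × (-67) = 50.6 → 51°
S = 59 + 0.2 × (57 − 59) = 58.6 → 59%
L = 29 + 0.2 × (70 − 29) = 37.2 → 37%

(51, 59, 37)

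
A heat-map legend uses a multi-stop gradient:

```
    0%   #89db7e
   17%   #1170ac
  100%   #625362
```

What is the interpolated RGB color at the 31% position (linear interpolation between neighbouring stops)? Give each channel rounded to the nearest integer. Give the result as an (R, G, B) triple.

(31, 107, 160)

31% lies between the 17% and 100% stops, so the local fraction is t = (31 − 17)/(100 − 17) = 14/83 ≈ 0.1687.
#1170ac → (17, 112, 172); #625362 → (98, 83, 98).
R = 17 + 0.1687 × (98 − 17) = 30.665 → 31
G = 112 + 0.1687 × (83 − 112) = 107.108 → 107
B = 172 + 0.1687 × (98 − 172) = 159.516 → 160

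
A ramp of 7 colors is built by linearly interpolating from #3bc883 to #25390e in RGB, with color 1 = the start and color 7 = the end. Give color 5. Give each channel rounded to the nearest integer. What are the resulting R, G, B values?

With 7 swatches and endpoints inclusive, swatch 5 sits at t = (5 − 1)/(7 − 1) = 4/6 ≈ 0.6667.
#3bc883 → (59, 200, 131); #25390e → (37, 57, 14).
R = 59 + 0.6667 × (37 − 59) = 44.333 → 44
G = 200 + 0.6667 × (57 − 200) = 104.662 → 105
B = 131 + 0.6667 × (14 − 131) = 52.996 → 53

(44, 105, 53)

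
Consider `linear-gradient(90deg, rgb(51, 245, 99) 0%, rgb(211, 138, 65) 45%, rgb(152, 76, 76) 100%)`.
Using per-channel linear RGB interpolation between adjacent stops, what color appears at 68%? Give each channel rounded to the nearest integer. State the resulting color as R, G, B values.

(186, 112, 70)

68% lies between the 45% and 100% stops, so the local fraction is t = (68 − 45)/(100 − 45) = 23/55 ≈ 0.4182.
R = 211 + 0.4182 × (152 − 211) = 186.326 → 186
G = 138 + 0.4182 × (76 − 138) = 112.072 → 112
B = 65 + 0.4182 × (76 − 65) = 69.6 → 70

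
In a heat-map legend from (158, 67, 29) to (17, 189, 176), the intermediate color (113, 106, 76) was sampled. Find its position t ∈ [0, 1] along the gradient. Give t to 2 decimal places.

0.32

Invert the lerp on the B channel (largest span, 147): t = (76 − 29) / (176 − 29) = 47/147 = 0.31973.
Check on R: (113 − 158)/(17 − 158) = 0.3191 ✓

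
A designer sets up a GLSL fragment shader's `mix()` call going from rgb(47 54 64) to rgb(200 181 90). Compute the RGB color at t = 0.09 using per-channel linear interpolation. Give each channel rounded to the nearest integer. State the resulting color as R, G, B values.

(61, 65, 66)

R = 47 + 0.09 × (200 − 47) = 47 + 0.09 × 153 = 60.77 → 61
G = 54 + 0.09 × (181 − 54) = 54 + 0.09 × 127 = 65.43 → 65
B = 64 + 0.09 × (90 − 64) = 64 + 0.09 × 26 = 66.34 → 66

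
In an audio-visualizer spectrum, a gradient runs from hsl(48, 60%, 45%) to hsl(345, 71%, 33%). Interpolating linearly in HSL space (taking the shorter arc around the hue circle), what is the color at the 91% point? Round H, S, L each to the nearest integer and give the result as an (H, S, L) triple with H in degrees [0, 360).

(351, 70, 34)

Hue: 345 − 48 = 297°, but |297| > 180 so the shorter arc goes the other way: Δh = 297 − 360 = -63°.
H = 48 + 0.91 × (-63) = -9.33 → -9 → -9 mod 360 = 351°
S = 60 + 0.91 × (71 − 60) = 70.01 → 70%
L = 45 + 0.91 × (33 − 45) = 34.08 → 34%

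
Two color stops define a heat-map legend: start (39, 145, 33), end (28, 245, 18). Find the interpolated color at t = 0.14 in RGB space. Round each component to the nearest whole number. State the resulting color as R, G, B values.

R = 39 + 0.14 × (28 − 39) = 39 + 0.14 × -11 = 37.46 → 37
G = 145 + 0.14 × (245 − 145) = 145 + 0.14 × 100 = 159 → 159
B = 33 + 0.14 × (18 − 33) = 33 + 0.14 × -15 = 30.9 → 31

(37, 159, 31)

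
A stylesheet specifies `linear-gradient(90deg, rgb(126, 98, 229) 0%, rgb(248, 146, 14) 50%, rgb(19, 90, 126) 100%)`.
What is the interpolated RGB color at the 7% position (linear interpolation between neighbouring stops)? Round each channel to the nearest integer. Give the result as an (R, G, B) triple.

7% lies between the 0% and 50% stops, so the local fraction is t = (7 − 0)/(50 − 0) = 7/50 ≈ 0.14.
R = 126 + 0.14 × (248 − 126) = 143.08 → 143
G = 98 + 0.14 × (146 − 98) = 104.72 → 105
B = 229 + 0.14 × (14 − 229) = 198.9 → 199

(143, 105, 199)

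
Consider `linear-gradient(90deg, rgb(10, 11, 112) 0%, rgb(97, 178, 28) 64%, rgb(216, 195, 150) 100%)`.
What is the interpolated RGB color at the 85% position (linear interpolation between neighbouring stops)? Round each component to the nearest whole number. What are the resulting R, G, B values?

85% lies between the 64% and 100% stops, so the local fraction is t = (85 − 64)/(100 − 64) = 21/36 ≈ 0.5833.
R = 97 + 0.5833 × (216 − 97) = 166.413 → 166
G = 178 + 0.5833 × (195 − 178) = 187.916 → 188
B = 28 + 0.5833 × (150 − 28) = 99.163 → 99

(166, 188, 99)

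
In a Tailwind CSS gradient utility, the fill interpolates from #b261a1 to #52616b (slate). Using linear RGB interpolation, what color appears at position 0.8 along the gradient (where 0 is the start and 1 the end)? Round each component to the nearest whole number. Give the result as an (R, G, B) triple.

(101, 97, 118)

#b261a1 → (178, 97, 161); #52616b → (82, 97, 107).
R = 178 + 0.8 × (82 − 178) = 178 + 0.8 × -96 = 101.2 → 101
G = 97 + 0.8 × (97 − 97) = 97 + 0.8 × 0 = 97 → 97
B = 161 + 0.8 × (107 − 161) = 161 + 0.8 × -54 = 117.8 → 118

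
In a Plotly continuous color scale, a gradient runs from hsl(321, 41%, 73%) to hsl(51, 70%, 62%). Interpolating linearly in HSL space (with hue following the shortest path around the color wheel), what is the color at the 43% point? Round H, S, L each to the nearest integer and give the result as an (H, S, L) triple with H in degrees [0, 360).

Hue: 51 − 321 = -270°, but |-270| > 180 so the shorter arc goes the other way: Δh = -270 + 360 = 90°.
H = 321 + 0.43 × (90) = 359.7 → 360 → 360 mod 360 = 0°
S = 41 + 0.43 × (70 − 41) = 53.47 → 53%
L = 73 + 0.43 × (62 − 73) = 68.27 → 68%

(0, 53, 68)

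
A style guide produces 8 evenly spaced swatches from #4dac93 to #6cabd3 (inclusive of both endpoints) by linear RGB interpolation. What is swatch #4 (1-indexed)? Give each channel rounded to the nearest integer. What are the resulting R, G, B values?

With 8 swatches and endpoints inclusive, swatch 4 sits at t = (4 − 1)/(8 − 1) = 3/7 ≈ 0.4286.
#4dac93 → (77, 172, 147); #6cabd3 → (108, 171, 211).
R = 77 + 0.4286 × (108 − 77) = 90.287 → 90
G = 172 + 0.4286 × (171 − 172) = 171.571 → 172
B = 147 + 0.4286 × (211 − 147) = 174.43 → 174

(90, 172, 174)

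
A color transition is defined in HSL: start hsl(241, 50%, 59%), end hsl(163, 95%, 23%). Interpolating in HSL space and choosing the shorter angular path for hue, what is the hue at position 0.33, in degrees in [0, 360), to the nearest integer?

215

Hue arc: Δh = 163 − 241 = -78° (|Δh| ≤ 180, already the shorter path).
H = 241 + 0.33 × (-78) = 215.26 → 215°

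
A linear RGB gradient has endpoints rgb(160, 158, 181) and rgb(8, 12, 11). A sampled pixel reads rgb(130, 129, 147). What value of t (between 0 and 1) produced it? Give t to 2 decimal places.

Invert the lerp on the B channel (largest span, 170): t = (147 − 181) / (11 − 181) = -34/-170 = 0.2.
Check on R: (130 − 160)/(8 − 160) = 0.1974 ✓

0.20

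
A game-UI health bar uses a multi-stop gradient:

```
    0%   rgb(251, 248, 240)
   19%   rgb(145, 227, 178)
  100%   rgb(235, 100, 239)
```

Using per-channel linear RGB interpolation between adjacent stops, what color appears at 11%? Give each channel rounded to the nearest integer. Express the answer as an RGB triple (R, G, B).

11% lies between the 0% and 19% stops, so the local fraction is t = (11 − 0)/(19 − 0) = 11/19 ≈ 0.5789.
R = 251 + 0.5789 × (145 − 251) = 189.637 → 190
G = 248 + 0.5789 × (227 − 248) = 235.843 → 236
B = 240 + 0.5789 × (178 − 240) = 204.108 → 204

(190, 236, 204)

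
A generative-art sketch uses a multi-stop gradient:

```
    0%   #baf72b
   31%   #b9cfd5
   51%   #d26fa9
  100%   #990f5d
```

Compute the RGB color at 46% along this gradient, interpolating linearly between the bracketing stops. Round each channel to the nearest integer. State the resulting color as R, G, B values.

(204, 135, 180)

46% lies between the 31% and 51% stops, so the local fraction is t = (46 − 31)/(51 − 31) = 15/20 ≈ 0.75.
#b9cfd5 → (185, 207, 213); #d26fa9 → (210, 111, 169).
R = 185 + 0.75 × (210 − 185) = 203.75 → 204
G = 207 + 0.75 × (111 − 207) = 135 → 135
B = 213 + 0.75 × (169 − 213) = 180 → 180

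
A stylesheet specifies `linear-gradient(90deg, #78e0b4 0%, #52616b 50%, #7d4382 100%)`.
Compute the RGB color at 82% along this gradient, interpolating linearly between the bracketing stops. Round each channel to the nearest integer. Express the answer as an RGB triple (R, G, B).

82% lies between the 50% and 100% stops, so the local fraction is t = (82 − 50)/(100 − 50) = 32/50 ≈ 0.64.
#52616b → (82, 97, 107); #7d4382 → (125, 67, 130).
R = 82 + 0.64 × (125 − 82) = 109.52 → 110
G = 97 + 0.64 × (67 − 97) = 77.8 → 78
B = 107 + 0.64 × (130 − 107) = 121.72 → 122

(110, 78, 122)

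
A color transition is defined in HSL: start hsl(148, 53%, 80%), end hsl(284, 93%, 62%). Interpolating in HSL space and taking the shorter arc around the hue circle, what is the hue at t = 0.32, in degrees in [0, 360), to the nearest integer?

Hue arc: Δh = 284 − 148 = 136° (|Δh| ≤ 180, already the shorter path).
H = 148 + 0.32 × (136) = 191.52 → 192°

192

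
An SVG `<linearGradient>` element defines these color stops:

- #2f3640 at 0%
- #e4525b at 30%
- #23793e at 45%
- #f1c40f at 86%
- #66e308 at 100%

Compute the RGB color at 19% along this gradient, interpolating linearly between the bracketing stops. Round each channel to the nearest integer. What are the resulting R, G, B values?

(162, 72, 81)

19% lies between the 0% and 30% stops, so the local fraction is t = (19 − 0)/(30 − 0) = 19/30 ≈ 0.6333.
#2f3640 → (47, 54, 64); #e4525b → (228, 82, 91).
R = 47 + 0.6333 × (228 − 47) = 161.627 → 162
G = 54 + 0.6333 × (82 − 54) = 71.732 → 72
B = 64 + 0.6333 × (91 − 64) = 81.099 → 81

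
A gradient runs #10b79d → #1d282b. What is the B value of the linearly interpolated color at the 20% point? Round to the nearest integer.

134

B₁ = 157 (from #10b79d), B₂ = 43 (from #1d282b).
B = 157 + 0.2 × (43 − 157) = 134.2 → 134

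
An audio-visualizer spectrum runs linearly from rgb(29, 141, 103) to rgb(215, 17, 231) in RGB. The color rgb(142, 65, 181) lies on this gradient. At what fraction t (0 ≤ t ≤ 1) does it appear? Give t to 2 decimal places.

Invert the lerp on the R channel (largest span, 186): t = (142 − 29) / (215 − 29) = 113/186 = 0.60753.
Check on G: (65 − 141)/(17 − 141) = 0.6129 ✓

0.61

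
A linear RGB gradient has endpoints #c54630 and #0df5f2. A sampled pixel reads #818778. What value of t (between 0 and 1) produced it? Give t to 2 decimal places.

Invert the lerp on the B channel (largest span, 194): t = (120 − 48) / (242 − 48) = 72/194 = 0.37113.
Check on R: (129 − 197)/(13 − 197) = 0.3696 ✓

0.37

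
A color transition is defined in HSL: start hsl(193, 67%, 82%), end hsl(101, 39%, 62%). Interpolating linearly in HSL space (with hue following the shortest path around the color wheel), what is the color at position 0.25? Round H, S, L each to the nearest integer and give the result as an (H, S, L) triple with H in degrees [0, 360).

Hue arc: Δh = 101 − 193 = -92° (|Δh| ≤ 180, already the shorter path).
H = 193 + 0.25 × (-92) = 170 → 170°
S = 67 + 0.25 × (39 − 67) = 60 → 60%
L = 82 + 0.25 × (62 − 82) = 77 → 77%

(170, 60, 77)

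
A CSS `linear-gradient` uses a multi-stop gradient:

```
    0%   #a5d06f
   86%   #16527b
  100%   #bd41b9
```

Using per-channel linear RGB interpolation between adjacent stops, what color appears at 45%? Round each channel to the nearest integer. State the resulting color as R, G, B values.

45% lies between the 0% and 86% stops, so the local fraction is t = (45 − 0)/(86 − 0) = 45/86 ≈ 0.5233.
#a5d06f → (165, 208, 111); #16527b → (22, 82, 123).
R = 165 + 0.5233 × (22 − 165) = 90.168 → 90
G = 208 + 0.5233 × (82 − 208) = 142.064 → 142
B = 111 + 0.5233 × (123 − 111) = 117.28 → 117

(90, 142, 117)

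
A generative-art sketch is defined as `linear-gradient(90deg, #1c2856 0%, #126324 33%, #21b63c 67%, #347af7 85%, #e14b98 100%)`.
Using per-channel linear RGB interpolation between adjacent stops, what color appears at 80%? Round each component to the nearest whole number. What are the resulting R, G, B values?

80% lies between the 67% and 85% stops, so the local fraction is t = (80 − 67)/(85 − 67) = 13/18 ≈ 0.7222.
#21b63c → (33, 182, 60); #347af7 → (52, 122, 247).
R = 33 + 0.7222 × (52 − 33) = 46.722 → 47
G = 182 + 0.7222 × (122 − 182) = 138.668 → 139
B = 60 + 0.7222 × (247 − 60) = 195.051 → 195

(47, 139, 195)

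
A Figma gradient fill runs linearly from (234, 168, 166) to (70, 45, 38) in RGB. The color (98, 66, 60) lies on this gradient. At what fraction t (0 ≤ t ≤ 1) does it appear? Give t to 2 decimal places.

0.83

Invert the lerp on the R channel (largest span, 164): t = (98 − 234) / (70 − 234) = -136/-164 = 0.82927.
Check on G: (66 − 168)/(45 − 168) = 0.8293 ✓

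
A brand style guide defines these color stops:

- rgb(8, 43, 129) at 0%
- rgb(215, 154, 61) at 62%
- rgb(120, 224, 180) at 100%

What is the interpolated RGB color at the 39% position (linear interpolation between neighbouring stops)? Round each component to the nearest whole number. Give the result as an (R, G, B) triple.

39% lies between the 0% and 62% stops, so the local fraction is t = (39 − 0)/(62 − 0) = 39/62 ≈ 0.629.
R = 8 + 0.629 × (215 − 8) = 138.203 → 138
G = 43 + 0.629 × (154 − 43) = 112.819 → 113
B = 129 + 0.629 × (61 − 129) = 86.228 → 86

(138, 113, 86)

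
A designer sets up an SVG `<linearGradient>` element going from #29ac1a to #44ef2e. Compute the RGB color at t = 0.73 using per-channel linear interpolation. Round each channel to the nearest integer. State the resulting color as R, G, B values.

(61, 221, 41)

#29ac1a → (41, 172, 26); #44ef2e → (68, 239, 46).
R = 41 + 0.73 × (68 − 41) = 41 + 0.73 × 27 = 60.71 → 61
G = 172 + 0.73 × (239 − 172) = 172 + 0.73 × 67 = 220.91 → 221
B = 26 + 0.73 × (46 − 26) = 26 + 0.73 × 20 = 40.6 → 41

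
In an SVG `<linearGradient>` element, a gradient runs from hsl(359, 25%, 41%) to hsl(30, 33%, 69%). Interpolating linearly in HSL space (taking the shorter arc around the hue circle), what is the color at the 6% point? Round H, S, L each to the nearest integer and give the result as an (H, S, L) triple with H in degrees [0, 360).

(1, 25, 43)

Hue: 30 − 359 = -329°, but |-329| > 180 so the shorter arc goes the other way: Δh = -329 + 360 = 31°.
H = 359 + 0.06 × (31) = 360.86 → 361 → 361 mod 360 = 1°
S = 25 + 0.06 × (33 − 25) = 25.48 → 25%
L = 41 + 0.06 × (69 − 41) = 42.68 → 43%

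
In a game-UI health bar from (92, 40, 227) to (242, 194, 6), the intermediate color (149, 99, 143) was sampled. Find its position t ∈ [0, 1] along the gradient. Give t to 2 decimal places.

Invert the lerp on the B channel (largest span, 221): t = (143 − 227) / (6 − 227) = -84/-221 = 0.38009.
Check on R: (149 − 92)/(242 − 92) = 0.38 ✓

0.38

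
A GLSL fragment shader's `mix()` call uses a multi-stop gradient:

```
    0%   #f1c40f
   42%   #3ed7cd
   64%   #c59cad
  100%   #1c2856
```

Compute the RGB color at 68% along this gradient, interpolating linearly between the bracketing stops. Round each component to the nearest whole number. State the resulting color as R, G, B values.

68% lies between the 64% and 100% stops, so the local fraction is t = (68 − 64)/(100 − 64) = 4/36 ≈ 0.1111.
#c59cad → (197, 156, 173); #1c2856 → (28, 40, 86).
R = 197 + 0.1111 × (28 − 197) = 178.224 → 178
G = 156 + 0.1111 × (40 − 156) = 143.112 → 143
B = 173 + 0.1111 × (86 − 173) = 163.334 → 163

(178, 143, 163)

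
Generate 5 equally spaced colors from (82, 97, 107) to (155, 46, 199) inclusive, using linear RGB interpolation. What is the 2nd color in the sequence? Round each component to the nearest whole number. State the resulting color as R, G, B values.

(100, 84, 130)

With 5 swatches and endpoints inclusive, swatch 2 sits at t = (2 − 1)/(5 − 1) = 1/4 ≈ 0.25.
R = 82 + 0.25 × (155 − 82) = 100.25 → 100
G = 97 + 0.25 × (46 − 97) = 84.25 → 84
B = 107 + 0.25 × (199 − 107) = 130 → 130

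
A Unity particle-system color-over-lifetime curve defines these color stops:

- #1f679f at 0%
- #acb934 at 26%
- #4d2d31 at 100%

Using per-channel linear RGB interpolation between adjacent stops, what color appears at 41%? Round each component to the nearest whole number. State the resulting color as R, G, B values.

41% lies between the 26% and 100% stops, so the local fraction is t = (41 − 26)/(100 − 26) = 15/74 ≈ 0.2027.
#acb934 → (172, 185, 52); #4d2d31 → (77, 45, 49).
R = 172 + 0.2027 × (77 − 172) = 152.744 → 153
G = 185 + 0.2027 × (45 − 185) = 156.622 → 157
B = 52 + 0.2027 × (49 − 52) = 51.392 → 51

(153, 157, 51)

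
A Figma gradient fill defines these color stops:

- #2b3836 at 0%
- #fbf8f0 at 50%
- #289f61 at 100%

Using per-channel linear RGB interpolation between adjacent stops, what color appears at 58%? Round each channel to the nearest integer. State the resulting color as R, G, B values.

58% lies between the 50% and 100% stops, so the local fraction is t = (58 − 50)/(100 − 50) = 8/50 ≈ 0.16.
#fbf8f0 → (251, 248, 240); #289f61 → (40, 159, 97).
R = 251 + 0.16 × (40 − 251) = 217.24 → 217
G = 248 + 0.16 × (159 − 248) = 233.76 → 234
B = 240 + 0.16 × (97 − 240) = 217.12 → 217

(217, 234, 217)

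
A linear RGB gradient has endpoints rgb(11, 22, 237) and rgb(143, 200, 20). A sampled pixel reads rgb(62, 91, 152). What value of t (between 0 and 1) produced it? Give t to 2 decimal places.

Invert the lerp on the B channel (largest span, 217): t = (152 − 237) / (20 − 237) = -85/-217 = 0.39171.
Check on R: (62 − 11)/(143 − 11) = 0.3864 ✓

0.39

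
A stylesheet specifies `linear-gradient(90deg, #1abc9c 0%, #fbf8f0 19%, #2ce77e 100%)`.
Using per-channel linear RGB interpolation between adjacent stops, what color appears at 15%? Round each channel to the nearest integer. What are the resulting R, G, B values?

(204, 235, 222)

15% lies between the 0% and 19% stops, so the local fraction is t = (15 − 0)/(19 − 0) = 15/19 ≈ 0.7895.
#1abc9c → (26, 188, 156); #fbf8f0 → (251, 248, 240).
R = 26 + 0.7895 × (251 − 26) = 203.637 → 204
G = 188 + 0.7895 × (248 − 188) = 235.37 → 235
B = 156 + 0.7895 × (240 − 156) = 222.318 → 222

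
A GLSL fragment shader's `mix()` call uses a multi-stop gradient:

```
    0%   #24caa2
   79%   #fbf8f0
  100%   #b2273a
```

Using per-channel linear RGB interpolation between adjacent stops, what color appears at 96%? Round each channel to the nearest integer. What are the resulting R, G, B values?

96% lies between the 79% and 100% stops, so the local fraction is t = (96 − 79)/(100 − 79) = 17/21 ≈ 0.8095.
#fbf8f0 → (251, 248, 240); #b2273a → (178, 39, 58).
R = 251 + 0.8095 × (178 − 251) = 191.906 → 192
G = 248 + 0.8095 × (39 − 248) = 78.815 → 79
B = 240 + 0.8095 × (58 − 240) = 92.671 → 93

(192, 79, 93)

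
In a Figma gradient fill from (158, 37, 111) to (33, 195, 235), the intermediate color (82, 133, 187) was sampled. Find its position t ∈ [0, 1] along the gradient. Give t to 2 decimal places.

Invert the lerp on the G channel (largest span, 158): t = (133 − 37) / (195 − 37) = 96/158 = 0.60759.
Check on R: (82 − 158)/(33 − 158) = 0.608 ✓

0.61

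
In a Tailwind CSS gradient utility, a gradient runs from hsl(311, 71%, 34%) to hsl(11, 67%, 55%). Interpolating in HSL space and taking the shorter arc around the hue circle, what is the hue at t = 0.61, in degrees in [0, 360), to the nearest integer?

348

Hue: 11 − 311 = -300°, but |-300| > 180 so the shorter arc goes the other way: Δh = -300 + 360 = 60°.
H = 311 + 0.61 × (60) = 347.6 → 348°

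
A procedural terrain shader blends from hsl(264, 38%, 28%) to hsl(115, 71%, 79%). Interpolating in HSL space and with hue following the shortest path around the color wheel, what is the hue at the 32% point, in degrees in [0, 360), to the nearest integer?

Hue arc: Δh = 115 − 264 = -149° (|Δh| ≤ 180, already the shorter path).
H = 264 + 0.32 × (-149) = 216.32 → 216°

216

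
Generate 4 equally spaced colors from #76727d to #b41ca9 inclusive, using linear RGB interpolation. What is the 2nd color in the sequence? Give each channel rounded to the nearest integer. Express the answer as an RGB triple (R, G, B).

With 4 swatches and endpoints inclusive, swatch 2 sits at t = (2 − 1)/(4 − 1) = 1/3 ≈ 0.3333.
#76727d → (118, 114, 125); #b41ca9 → (180, 28, 169).
R = 118 + 0.3333 × (180 − 118) = 138.665 → 139
G = 114 + 0.3333 × (28 − 114) = 85.336 → 85
B = 125 + 0.3333 × (169 − 125) = 139.665 → 140

(139, 85, 140)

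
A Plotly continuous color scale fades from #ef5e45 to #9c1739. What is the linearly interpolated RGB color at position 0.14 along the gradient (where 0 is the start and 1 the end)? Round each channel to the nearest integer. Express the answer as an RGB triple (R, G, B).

(227, 84, 67)

#ef5e45 → (239, 94, 69); #9c1739 → (156, 23, 57).
R = 239 + 0.14 × (156 − 239) = 239 + 0.14 × -83 = 227.38 → 227
G = 94 + 0.14 × (23 − 94) = 94 + 0.14 × -71 = 84.06 → 84
B = 69 + 0.14 × (57 − 69) = 69 + 0.14 × -12 = 67.32 → 67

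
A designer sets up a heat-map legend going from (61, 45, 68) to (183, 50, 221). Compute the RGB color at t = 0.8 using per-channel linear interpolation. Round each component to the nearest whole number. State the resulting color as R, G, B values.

(159, 49, 190)

R = 61 + 0.8 × (183 − 61) = 61 + 0.8 × 122 = 158.6 → 159
G = 45 + 0.8 × (50 − 45) = 45 + 0.8 × 5 = 49 → 49
B = 68 + 0.8 × (221 − 68) = 68 + 0.8 × 153 = 190.4 → 190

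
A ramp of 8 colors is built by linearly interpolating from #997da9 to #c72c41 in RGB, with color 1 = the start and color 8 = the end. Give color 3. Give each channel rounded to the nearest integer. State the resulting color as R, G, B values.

(166, 102, 139)

With 8 swatches and endpoints inclusive, swatch 3 sits at t = (3 − 1)/(8 − 1) = 2/7 ≈ 0.2857.
#997da9 → (153, 125, 169); #c72c41 → (199, 44, 65).
R = 153 + 0.2857 × (199 − 153) = 166.142 → 166
G = 125 + 0.2857 × (44 − 125) = 101.858 → 102
B = 169 + 0.2857 × (65 − 169) = 139.287 → 139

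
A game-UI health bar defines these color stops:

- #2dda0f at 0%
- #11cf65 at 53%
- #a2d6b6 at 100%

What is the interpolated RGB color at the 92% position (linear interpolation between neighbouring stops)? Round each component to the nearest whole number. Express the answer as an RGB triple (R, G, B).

(137, 213, 168)

92% lies between the 53% and 100% stops, so the local fraction is t = (92 − 53)/(100 − 53) = 39/47 ≈ 0.8298.
#11cf65 → (17, 207, 101); #a2d6b6 → (162, 214, 182).
R = 17 + 0.8298 × (162 − 17) = 137.321 → 137
G = 207 + 0.8298 × (214 − 207) = 212.809 → 213
B = 101 + 0.8298 × (182 − 101) = 168.214 → 168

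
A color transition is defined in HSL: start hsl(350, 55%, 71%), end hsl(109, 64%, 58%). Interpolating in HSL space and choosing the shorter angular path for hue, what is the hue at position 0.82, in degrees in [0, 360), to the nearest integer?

Hue: 109 − 350 = -241°, but |-241| > 180 so the shorter arc goes the other way: Δh = -241 + 360 = 119°.
H = 350 + 0.82 × (119) = 447.58 → 448 → 448 mod 360 = 88°

88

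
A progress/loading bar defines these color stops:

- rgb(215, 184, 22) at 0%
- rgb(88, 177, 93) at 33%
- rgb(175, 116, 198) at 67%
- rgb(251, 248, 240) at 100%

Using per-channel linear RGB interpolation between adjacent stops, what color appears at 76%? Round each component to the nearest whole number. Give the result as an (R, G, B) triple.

(196, 152, 209)

76% lies between the 67% and 100% stops, so the local fraction is t = (76 − 67)/(100 − 67) = 9/33 ≈ 0.2727.
R = 175 + 0.2727 × (251 − 175) = 195.725 → 196
G = 116 + 0.2727 × (248 − 116) = 151.996 → 152
B = 198 + 0.2727 × (240 − 198) = 209.453 → 209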